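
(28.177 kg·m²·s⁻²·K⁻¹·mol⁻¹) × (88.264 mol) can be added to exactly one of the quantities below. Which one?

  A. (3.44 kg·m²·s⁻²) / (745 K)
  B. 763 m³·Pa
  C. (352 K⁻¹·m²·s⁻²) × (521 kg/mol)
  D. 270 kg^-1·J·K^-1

A.

Reference: [kg·m²·s⁻²·K⁻¹·mol⁻¹] · [mol] = kg·m²·s⁻²·K⁻¹.
Each option:
  A. [kg·m²·s⁻²] / [K] = kg·m²·s⁻²·K⁻¹  ← same
  B. Pa·m³ = N·m⁻²·m³ = kg·m²·s⁻²
  C. [m²·s⁻²·K⁻¹] · [kg·mol⁻¹] = kg·m²·s⁻²·K⁻¹·mol⁻¹
  D. J·kg⁻¹·K⁻¹ = N·m·kg⁻¹·K⁻¹ = m²·s⁻²·K⁻¹
Only A. matches kg·m²·s⁻²·K⁻¹.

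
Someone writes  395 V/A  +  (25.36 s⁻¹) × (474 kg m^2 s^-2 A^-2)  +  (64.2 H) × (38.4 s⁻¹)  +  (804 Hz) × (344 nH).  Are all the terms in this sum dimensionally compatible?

Dimensions:
  395 V/A:  V·A⁻¹ = J·C⁻¹·A⁻¹ = kg·m²·s⁻³·A⁻²
  (25.36 s⁻¹) × (474 kg m^2 s^-2 A^-2):  [s⁻¹] · [kg·m²·s⁻²·A⁻²] = kg·m²·s⁻³·A⁻²
  (64.2 H) × (38.4 s⁻¹):  [kg·m²·s⁻²·A⁻²] · [s⁻¹] = kg·m²·s⁻³·A⁻²
  (804 Hz) × (344 nH):  [s⁻¹] · [kg·m²·s⁻²·A⁻²] = kg·m²·s⁻³·A⁻²
Every term reduces to kg·m²·s⁻³·A⁻².

Yes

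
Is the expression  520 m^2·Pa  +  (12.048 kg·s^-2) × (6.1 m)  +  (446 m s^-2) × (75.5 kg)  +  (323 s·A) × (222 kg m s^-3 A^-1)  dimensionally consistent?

Yes

In SI base units:
  520 m^2·Pa:  Pa·m² = N·m⁻²·m² = kg·m·s⁻²
  (12.048 kg·s^-2) × (6.1 m):  [kg·s⁻²] · [m] = kg·m·s⁻²
  (446 m s^-2) × (75.5 kg):  [m·s⁻²] · [kg] = kg·m·s⁻²
  (323 s·A) × (222 kg m s^-3 A^-1):  [s·A] · [kg·m·s⁻³·A⁻¹] = kg·m·s⁻²
Every term reduces to kg·m·s⁻².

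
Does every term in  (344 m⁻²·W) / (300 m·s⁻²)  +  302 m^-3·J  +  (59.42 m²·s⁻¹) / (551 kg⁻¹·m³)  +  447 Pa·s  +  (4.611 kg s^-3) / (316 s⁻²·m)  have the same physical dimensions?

In SI base units:
  (344 m⁻²·W) / (300 m·s⁻²):  [kg·s⁻³] / [m·s⁻²] = kg·m⁻¹·s⁻¹
  302 m^-3·J:  J·m⁻³ = N·m·m⁻³ = kg·m⁻¹·s⁻²
  (59.42 m²·s⁻¹) / (551 kg⁻¹·m³):  [m²·s⁻¹] / [kg⁻¹·m³] = kg·m⁻¹·s⁻¹
  447 Pa·s:  Pa·s = N·m⁻²·s = kg·m⁻¹·s⁻¹
  (4.611 kg s^-3) / (316 s⁻²·m):  [kg·s⁻³] / [m·s⁻²] = kg·m⁻¹·s⁻¹
The terms do not share a single dimension (kg·m⁻¹·s⁻² vs kg·m⁻¹·s⁻¹).

No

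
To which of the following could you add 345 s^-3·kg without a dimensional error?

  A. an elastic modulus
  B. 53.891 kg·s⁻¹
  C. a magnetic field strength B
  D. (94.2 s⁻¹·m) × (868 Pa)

D.

Reference: kg·s⁻³.
Each option:
  A. [elastic modulus] = kg·m⁻¹·s⁻²
  B. kg·s⁻¹
  C. [magnetic field strength B] = kg·s⁻²·A⁻¹
  D. [m·s⁻¹] · [kg·m⁻¹·s⁻²] = kg·s⁻³  ← same
Only D. matches kg·s⁻³.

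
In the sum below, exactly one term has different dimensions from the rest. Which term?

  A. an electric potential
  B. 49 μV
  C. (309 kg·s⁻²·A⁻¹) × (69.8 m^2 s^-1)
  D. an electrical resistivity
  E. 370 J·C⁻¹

D.

Reduce each to base SI dimensions:
  A. [electric potential] = kg·m²·s⁻³·A⁻¹
  B. V = J·C⁻¹ = kg·m²·s⁻³·A⁻¹
  C. [kg·s⁻²·A⁻¹] · [m²·s⁻¹] = kg·m²·s⁻³·A⁻¹
  D. [electrical resistivity] = kg·m³·s⁻³·A⁻²
  E. J·C⁻¹ = N·m·(s·A)⁻¹ = kg·m²·s⁻³·A⁻¹
All reduce to kg·m²·s⁻³·A⁻¹ except D., which is kg·m³·s⁻³·A⁻².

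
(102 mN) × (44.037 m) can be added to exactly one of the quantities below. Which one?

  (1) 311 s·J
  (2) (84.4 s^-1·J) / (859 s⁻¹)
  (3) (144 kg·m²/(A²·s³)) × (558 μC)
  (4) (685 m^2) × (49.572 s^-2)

Reference: [kg·m·s⁻²] · [m] = kg·m²·s⁻².
Each option:
  (1) J·s = N·m·s = kg·m²·s⁻¹
  (2) [kg·m²·s⁻³] / [s⁻¹] = kg·m²·s⁻²  ← same
  (3) [kg·m²·s⁻³·A⁻²] · [s·A] = kg·m²·s⁻²·A⁻¹
  (4) [m²] · [s⁻²] = m²·s⁻²
Only (2) matches kg·m²·s⁻².

(2)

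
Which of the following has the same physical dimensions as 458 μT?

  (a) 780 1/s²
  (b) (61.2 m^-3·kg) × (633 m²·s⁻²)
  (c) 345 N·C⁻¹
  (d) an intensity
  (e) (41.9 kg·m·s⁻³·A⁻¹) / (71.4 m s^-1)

(e)

Reference: T = Wb·m⁻² = kg·s⁻²·A⁻¹.
Each option:
  (a) s⁻²
  (b) [kg·m⁻³] · [m²·s⁻²] = kg·m⁻¹·s⁻²
  (c) N·C⁻¹ = kg·m·s⁻²·(s·A)⁻¹ = kg·m·s⁻³·A⁻¹
  (d) [intensity] = kg·s⁻³
  (e) [kg·m·s⁻³·A⁻¹] / [m·s⁻¹] = kg·s⁻²·A⁻¹  ← same
Only (e) matches kg·s⁻²·A⁻¹.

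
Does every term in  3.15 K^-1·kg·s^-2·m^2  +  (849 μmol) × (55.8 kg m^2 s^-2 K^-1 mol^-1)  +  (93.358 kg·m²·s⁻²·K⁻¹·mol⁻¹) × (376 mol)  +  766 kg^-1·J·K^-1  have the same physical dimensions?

No

Expand each in SI base units:
  3.15 K^-1·kg·s^-2·m^2:  kg·m²·s⁻²·K⁻¹
  (849 μmol) × (55.8 kg m^2 s^-2 K^-1 mol^-1):  [mol] · [kg·m²·s⁻²·K⁻¹·mol⁻¹] = kg·m²·s⁻²·K⁻¹
  (93.358 kg·m²·s⁻²·K⁻¹·mol⁻¹) × (376 mol):  [kg·m²·s⁻²·K⁻¹·mol⁻¹] · [mol] = kg·m²·s⁻²·K⁻¹
  766 kg^-1·J·K^-1:  J·kg⁻¹·K⁻¹ = N·m·kg⁻¹·K⁻¹ = m²·s⁻²·K⁻¹
The terms do not share a single dimension (kg·m²·s⁻²·K⁻¹ vs m²·s⁻²·K⁻¹).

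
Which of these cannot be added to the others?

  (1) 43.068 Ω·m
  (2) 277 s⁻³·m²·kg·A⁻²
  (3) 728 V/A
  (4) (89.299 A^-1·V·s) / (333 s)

Work out the base dimensions of each:
  (1) Ω·m = V·A⁻¹·m = kg·m³·s⁻³·A⁻²
  (2) kg·m²·s⁻³·A⁻²
  (3) V·A⁻¹ = J·C⁻¹·A⁻¹ = kg·m²·s⁻³·A⁻²
  (4) [kg·m²·s⁻²·A⁻²] / [s] = kg·m²·s⁻³·A⁻²
All reduce to kg·m²·s⁻³·A⁻² except (1), which is kg·m³·s⁻³·A⁻².

(1)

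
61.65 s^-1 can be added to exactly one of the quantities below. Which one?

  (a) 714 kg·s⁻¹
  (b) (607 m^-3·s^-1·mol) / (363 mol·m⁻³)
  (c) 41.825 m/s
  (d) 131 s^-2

(b)

Reference: s⁻¹.
Each option:
  (a) kg·s⁻¹
  (b) [m⁻³·s⁻¹·mol] / [m⁻³·mol] = s⁻¹  ← same
  (c) m·s⁻¹
  (d) s⁻²
Only (b) matches s⁻¹.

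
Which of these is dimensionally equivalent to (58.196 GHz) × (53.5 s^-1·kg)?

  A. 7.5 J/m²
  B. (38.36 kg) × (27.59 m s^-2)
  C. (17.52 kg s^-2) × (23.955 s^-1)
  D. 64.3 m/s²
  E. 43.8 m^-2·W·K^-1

A.

Reference: [s⁻¹] · [kg·s⁻¹] = kg·s⁻².
Each option:
  A. J·m⁻² = N·m·m⁻² = kg·s⁻²  ← same
  B. [kg] · [m·s⁻²] = kg·m·s⁻²
  C. [kg·s⁻²] · [s⁻¹] = kg·s⁻³
  D. m·s⁻²
  E. W·m⁻²·K⁻¹ = J·s⁻¹·m⁻²·K⁻¹ = kg·s⁻³·K⁻¹
Only A. matches kg·s⁻².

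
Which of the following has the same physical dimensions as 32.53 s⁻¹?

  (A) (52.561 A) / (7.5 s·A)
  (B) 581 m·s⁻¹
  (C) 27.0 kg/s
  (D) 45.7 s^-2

(A)

Reference: s⁻¹.
Each option:
  (A) [A] / [s·A] = s⁻¹  ← same
  (B) m·s⁻¹
  (C) kg·s⁻¹
  (D) s⁻²
Only (A) matches s⁻¹.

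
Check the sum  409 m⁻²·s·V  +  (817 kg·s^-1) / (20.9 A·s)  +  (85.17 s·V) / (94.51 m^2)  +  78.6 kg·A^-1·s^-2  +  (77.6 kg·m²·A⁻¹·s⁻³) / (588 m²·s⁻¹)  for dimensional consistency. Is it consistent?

Yes

Expand each in SI base units:
  409 m⁻²·s·V:  V·s·m⁻² = J·C⁻¹·s·m⁻² = kg·s⁻²·A⁻¹
  (817 kg·s^-1) / (20.9 A·s):  [kg·s⁻¹] / [s·A] = kg·s⁻²·A⁻¹
  (85.17 s·V) / (94.51 m^2):  [kg·m²·s⁻²·A⁻¹] / [m²] = kg·s⁻²·A⁻¹
  78.6 kg·A^-1·s^-2:  kg·s⁻²·A⁻¹
  (77.6 kg·m²·A⁻¹·s⁻³) / (588 m²·s⁻¹):  [kg·m²·s⁻³·A⁻¹] / [m²·s⁻¹] = kg·s⁻²·A⁻¹
Every term reduces to kg·s⁻²·A⁻¹.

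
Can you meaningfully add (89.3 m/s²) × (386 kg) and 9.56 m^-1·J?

Yes

Expand each in SI base units:
  (89.3 m/s²) × (386 kg):  [m·s⁻²] · [kg] = kg·m·s⁻²
  9.56 m^-1·J:  J·m⁻¹ = N·m·m⁻¹ = kg·m·s⁻²
Both are kg·m·s⁻², so they have the same dimensions and can be added.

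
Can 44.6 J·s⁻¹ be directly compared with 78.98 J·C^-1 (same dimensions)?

No

Expand each in SI base units:
  44.6 J·s⁻¹:  J·s⁻¹ = N·m·s⁻¹ = kg·m²·s⁻³
  78.98 J·C^-1:  J·C⁻¹ = N·m·(s·A)⁻¹ = kg·m²·s⁻³·A⁻¹
kg·m²·s⁻³ ≠ kg·m²·s⁻³·A⁻¹, so they cannot be added.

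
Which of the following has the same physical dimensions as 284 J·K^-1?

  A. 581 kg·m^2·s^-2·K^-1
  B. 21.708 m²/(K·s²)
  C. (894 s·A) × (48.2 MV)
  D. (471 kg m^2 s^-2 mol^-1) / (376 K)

A.

Reference: J·K⁻¹ = N·m·K⁻¹ = kg·m²·s⁻²·K⁻¹.
Each option:
  A. kg·m²·s⁻²·K⁻¹  ← same
  B. m²·s⁻²·K⁻¹
  C. [s·A] · [kg·m²·s⁻³·A⁻¹] = kg·m²·s⁻²
  D. [kg·m²·s⁻²·mol⁻¹] / [K] = kg·m²·s⁻²·K⁻¹·mol⁻¹
Only A. matches kg·m²·s⁻²·K⁻¹.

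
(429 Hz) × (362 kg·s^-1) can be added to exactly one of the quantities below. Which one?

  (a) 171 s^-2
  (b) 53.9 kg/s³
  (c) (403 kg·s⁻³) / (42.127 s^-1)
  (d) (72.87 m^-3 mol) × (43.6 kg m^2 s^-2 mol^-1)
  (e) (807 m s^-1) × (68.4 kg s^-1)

(c)

Reference: [s⁻¹] · [kg·s⁻¹] = kg·s⁻².
Each option:
  (a) s⁻²
  (b) kg·s⁻³
  (c) [kg·s⁻³] / [s⁻¹] = kg·s⁻²  ← same
  (d) [m⁻³·mol] · [kg·m²·s⁻²·mol⁻¹] = kg·m⁻¹·s⁻²
  (e) [m·s⁻¹] · [kg·s⁻¹] = kg·m·s⁻²
Only (c) matches kg·s⁻².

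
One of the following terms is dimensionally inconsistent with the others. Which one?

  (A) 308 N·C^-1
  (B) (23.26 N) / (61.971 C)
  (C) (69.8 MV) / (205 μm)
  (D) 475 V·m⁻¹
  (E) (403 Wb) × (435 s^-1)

In SI base units:
  (A) N·C⁻¹ = kg·m·s⁻²·(s·A)⁻¹ = kg·m·s⁻³·A⁻¹
  (B) [kg·m·s⁻²] / [s·A] = kg·m·s⁻³·A⁻¹
  (C) [kg·m²·s⁻³·A⁻¹] / [m] = kg·m·s⁻³·A⁻¹
  (D) V·m⁻¹ = J·C⁻¹·m⁻¹ = kg·m·s⁻³·A⁻¹
  (E) [kg·m²·s⁻²·A⁻¹] · [s⁻¹] = kg·m²·s⁻³·A⁻¹
All reduce to kg·m·s⁻³·A⁻¹ except (E), which is kg·m²·s⁻³·A⁻¹.

(E)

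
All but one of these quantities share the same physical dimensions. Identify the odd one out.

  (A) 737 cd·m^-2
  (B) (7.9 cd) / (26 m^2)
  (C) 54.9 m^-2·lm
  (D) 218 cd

(D)

In SI base units:
  (A) cd·m⁻² = m⁻²·cd
  (B) [cd] / [m²] = m⁻²·cd
  (C) lm·m⁻² = cd·m⁻² = m⁻²·cd
  (D) cd
All reduce to m⁻²·cd except (D), which is cd.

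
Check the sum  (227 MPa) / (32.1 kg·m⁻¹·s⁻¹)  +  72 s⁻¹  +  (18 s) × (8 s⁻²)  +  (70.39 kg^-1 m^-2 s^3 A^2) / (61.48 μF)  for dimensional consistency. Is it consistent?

Yes

Dimensions:
  (227 MPa) / (32.1 kg·m⁻¹·s⁻¹):  [kg·m⁻¹·s⁻²] / [kg·m⁻¹·s⁻¹] = s⁻¹
  72 s⁻¹:  s⁻¹
  (18 s) × (8 s⁻²):  [s] · [s⁻²] = s⁻¹
  (70.39 kg^-1 m^-2 s^3 A^2) / (61.48 μF):  [kg⁻¹·m⁻²·s³·A²] / [kg⁻¹·m⁻²·s⁴·A²] = s⁻¹
Every term reduces to s⁻¹.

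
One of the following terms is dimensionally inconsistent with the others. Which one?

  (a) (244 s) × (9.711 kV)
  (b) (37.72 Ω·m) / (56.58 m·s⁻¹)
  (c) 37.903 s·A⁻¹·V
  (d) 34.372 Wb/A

(a)

Work out the base dimensions of each:
  (a) [s] · [kg·m²·s⁻³·A⁻¹] = kg·m²·s⁻²·A⁻¹
  (b) [kg·m³·s⁻³·A⁻²] / [m·s⁻¹] = kg·m²·s⁻²·A⁻²
  (c) V·s·A⁻¹ = J·C⁻¹·s·A⁻¹ = kg·m²·s⁻²·A⁻²
  (d) Wb·A⁻¹ = V·s·A⁻¹ = kg·m²·s⁻²·A⁻²
All reduce to kg·m²·s⁻²·A⁻² except (a), which is kg·m²·s⁻²·A⁻¹.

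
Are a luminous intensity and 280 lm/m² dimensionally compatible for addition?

Reduce each to base SI dimensions:
  a luminous intensity:  [luminous intensity] = cd
  280 lm/m²:  lm·m⁻² = cd·m⁻² = m⁻²·cd
cd ≠ m⁻²·cd, so they cannot be added.

No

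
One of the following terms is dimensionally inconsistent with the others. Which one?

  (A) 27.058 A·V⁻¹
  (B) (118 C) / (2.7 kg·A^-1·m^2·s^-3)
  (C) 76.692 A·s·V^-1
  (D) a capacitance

Dimensions:
  (A) A·V⁻¹ = A·(J·C⁻¹)⁻¹ = kg⁻¹·m⁻²·s³·A²
  (B) [s·A] / [kg·m²·s⁻³·A⁻¹] = kg⁻¹·m⁻²·s⁴·A²
  (C) A·s·V⁻¹ = A·s·(J·C⁻¹)⁻¹ = kg⁻¹·m⁻²·s⁴·A²
  (D) [capacitance] = kg⁻¹·m⁻²·s⁴·A²
All reduce to kg⁻¹·m⁻²·s⁴·A² except (A), which is kg⁻¹·m⁻²·s³·A².

(A)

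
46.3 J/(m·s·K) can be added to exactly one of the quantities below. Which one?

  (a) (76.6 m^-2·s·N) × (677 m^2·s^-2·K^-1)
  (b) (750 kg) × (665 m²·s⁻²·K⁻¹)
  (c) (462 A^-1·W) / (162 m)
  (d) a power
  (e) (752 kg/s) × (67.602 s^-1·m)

(a)

Reference: J·s⁻¹·m⁻¹·K⁻¹ = N·m·s⁻¹·m⁻¹·K⁻¹ = kg·m·s⁻³·K⁻¹.
Each option:
  (a) [kg·m⁻¹·s⁻¹] · [m²·s⁻²·K⁻¹] = kg·m·s⁻³·K⁻¹  ← same
  (b) [kg] · [m²·s⁻²·K⁻¹] = kg·m²·s⁻²·K⁻¹
  (c) [kg·m²·s⁻³·A⁻¹] / [m] = kg·m·s⁻³·A⁻¹
  (d) [power] = kg·m²·s⁻³
  (e) [kg·s⁻¹] · [m·s⁻¹] = kg·m·s⁻²
Only (a) matches kg·m·s⁻³·K⁻¹.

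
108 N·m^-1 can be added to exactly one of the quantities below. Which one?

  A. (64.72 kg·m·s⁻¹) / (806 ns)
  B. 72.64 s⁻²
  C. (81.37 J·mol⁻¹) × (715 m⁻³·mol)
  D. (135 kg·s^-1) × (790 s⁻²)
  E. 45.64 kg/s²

E.

Reference: N·m⁻¹ = kg·m·s⁻²·m⁻¹ = kg·s⁻².
Each option:
  A. [kg·m·s⁻¹] / [s] = kg·m·s⁻²
  B. s⁻²
  C. [kg·m²·s⁻²·mol⁻¹] · [m⁻³·mol] = kg·m⁻¹·s⁻²
  D. [kg·s⁻¹] · [s⁻²] = kg·s⁻³
  E. kg·s⁻²  ← same
Only E. matches kg·s⁻².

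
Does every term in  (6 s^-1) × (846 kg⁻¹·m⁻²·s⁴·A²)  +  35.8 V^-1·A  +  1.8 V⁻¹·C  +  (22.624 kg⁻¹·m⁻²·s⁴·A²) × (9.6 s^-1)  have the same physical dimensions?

In SI base units:
  (6 s^-1) × (846 kg⁻¹·m⁻²·s⁴·A²):  [s⁻¹] · [kg⁻¹·m⁻²·s⁴·A²] = kg⁻¹·m⁻²·s³·A²
  35.8 V^-1·A:  A·V⁻¹ = A·(J·C⁻¹)⁻¹ = kg⁻¹·m⁻²·s³·A²
  1.8 V⁻¹·C:  C·V⁻¹ = s·A·(J·C⁻¹)⁻¹ = kg⁻¹·m⁻²·s⁴·A²
  (22.624 kg⁻¹·m⁻²·s⁴·A²) × (9.6 s^-1):  [kg⁻¹·m⁻²·s⁴·A²] · [s⁻¹] = kg⁻¹·m⁻²·s³·A²
The terms do not share a single dimension (kg⁻¹·m⁻²·s³·A² vs kg⁻¹·m⁻²·s⁴·A²).

No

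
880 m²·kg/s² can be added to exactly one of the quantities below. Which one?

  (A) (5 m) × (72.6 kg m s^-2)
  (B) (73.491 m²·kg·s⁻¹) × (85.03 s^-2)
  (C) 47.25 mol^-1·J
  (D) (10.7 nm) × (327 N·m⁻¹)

Reference: kg·m²·s⁻².
Each option:
  (A) [m] · [kg·m·s⁻²] = kg·m²·s⁻²  ← same
  (B) [kg·m²·s⁻¹] · [s⁻²] = kg·m²·s⁻³
  (C) J·mol⁻¹ = N·m·mol⁻¹ = kg·m²·s⁻²·mol⁻¹
  (D) [m] · [kg·s⁻²] = kg·m·s⁻²
Only (A) matches kg·m²·s⁻².

(A)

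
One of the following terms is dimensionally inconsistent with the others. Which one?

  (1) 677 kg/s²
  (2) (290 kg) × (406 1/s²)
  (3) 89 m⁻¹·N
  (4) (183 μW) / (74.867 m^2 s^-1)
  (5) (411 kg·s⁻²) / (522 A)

Expand each in SI base units:
  (1) kg·s⁻²
  (2) [kg] · [s⁻²] = kg·s⁻²
  (3) N·m⁻¹ = kg·m·s⁻²·m⁻¹ = kg·s⁻²
  (4) [kg·m²·s⁻³] / [m²·s⁻¹] = kg·s⁻²
  (5) [kg·s⁻²] / [A] = kg·s⁻²·A⁻¹
All reduce to kg·s⁻² except (5), which is kg·s⁻²·A⁻¹.

(5)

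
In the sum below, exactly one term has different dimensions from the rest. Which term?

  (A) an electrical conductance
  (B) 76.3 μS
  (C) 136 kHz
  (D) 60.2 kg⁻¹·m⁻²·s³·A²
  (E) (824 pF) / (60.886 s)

(C)

Work out the base dimensions of each:
  (A) [electrical conductance] = kg⁻¹·m⁻²·s³·A²
  (B) S = Ω⁻¹ = kg⁻¹·m⁻²·s³·A²
  (C) Hz = s⁻¹
  (D) kg⁻¹·m⁻²·s³·A²
  (E) [kg⁻¹·m⁻²·s⁴·A²] / [s] = kg⁻¹·m⁻²·s³·A²
All reduce to kg⁻¹·m⁻²·s³·A² except (C), which is s⁻¹.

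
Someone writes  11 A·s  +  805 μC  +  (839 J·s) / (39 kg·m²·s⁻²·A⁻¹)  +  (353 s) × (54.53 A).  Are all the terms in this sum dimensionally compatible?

Yes

Reduce each to base SI dimensions:
  11 A·s:  A·s = s·A
  805 μC:  C = s·A
  (839 J·s) / (39 kg·m²·s⁻²·A⁻¹):  [kg·m²·s⁻¹] / [kg·m²·s⁻²·A⁻¹] = s·A
  (353 s) × (54.53 A):  [s] · [A] = s·A
Every term reduces to s·A.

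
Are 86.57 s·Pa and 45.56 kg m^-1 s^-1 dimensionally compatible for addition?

Work out the base dimensions of each:
  86.57 s·Pa:  Pa·s = N·m⁻²·s = kg·m⁻¹·s⁻¹
  45.56 kg m^-1 s^-1:  kg·m⁻¹·s⁻¹
Both are kg·m⁻¹·s⁻¹, so they have the same dimensions and can be added.

Yes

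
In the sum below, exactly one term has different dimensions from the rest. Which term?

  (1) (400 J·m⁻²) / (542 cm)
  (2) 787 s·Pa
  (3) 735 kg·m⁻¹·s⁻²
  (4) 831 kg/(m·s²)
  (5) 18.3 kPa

(2)

Work out the base dimensions of each:
  (1) [kg·s⁻²] / [m] = kg·m⁻¹·s⁻²
  (2) Pa·s = N·m⁻²·s = kg·m⁻¹·s⁻¹
  (3) kg·m⁻¹·s⁻²
  (4) kg·m⁻¹·s⁻²
  (5) Pa = N·m⁻² = kg·m⁻¹·s⁻²
All reduce to kg·m⁻¹·s⁻² except (2), which is kg·m⁻¹·s⁻¹.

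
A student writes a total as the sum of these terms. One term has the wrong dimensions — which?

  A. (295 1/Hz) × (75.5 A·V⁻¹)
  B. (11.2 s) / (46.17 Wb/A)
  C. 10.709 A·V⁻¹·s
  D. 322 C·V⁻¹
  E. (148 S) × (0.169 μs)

In SI base units:
  A. [s] · [kg⁻¹·m⁻²·s³·A²] = kg⁻¹·m⁻²·s⁴·A²
  B. [s] / [kg·m²·s⁻²·A⁻²] = kg⁻¹·m⁻²·s³·A²
  C. A·s·V⁻¹ = A·s·(J·C⁻¹)⁻¹ = kg⁻¹·m⁻²·s⁴·A²
  D. C·V⁻¹ = s·A·(J·C⁻¹)⁻¹ = kg⁻¹·m⁻²·s⁴·A²
  E. [kg⁻¹·m⁻²·s³·A²] · [s] = kg⁻¹·m⁻²·s⁴·A²
All reduce to kg⁻¹·m⁻²·s⁴·A² except B., which is kg⁻¹·m⁻²·s³·A².

B.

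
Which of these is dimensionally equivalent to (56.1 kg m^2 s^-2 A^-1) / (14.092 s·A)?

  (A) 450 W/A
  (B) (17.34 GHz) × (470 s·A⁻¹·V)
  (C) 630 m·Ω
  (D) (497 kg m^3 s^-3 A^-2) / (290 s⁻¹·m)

(B)

Reference: [kg·m²·s⁻²·A⁻¹] / [s·A] = kg·m²·s⁻³·A⁻².
Each option:
  (A) W·A⁻¹ = J·s⁻¹·A⁻¹ = kg·m²·s⁻³·A⁻¹
  (B) [s⁻¹] · [kg·m²·s⁻²·A⁻²] = kg·m²·s⁻³·A⁻²  ← same
  (C) Ω·m = V·A⁻¹·m = kg·m³·s⁻³·A⁻²
  (D) [kg·m³·s⁻³·A⁻²] / [m·s⁻¹] = kg·m²·s⁻²·A⁻²
Only (B) matches kg·m²·s⁻³·A⁻².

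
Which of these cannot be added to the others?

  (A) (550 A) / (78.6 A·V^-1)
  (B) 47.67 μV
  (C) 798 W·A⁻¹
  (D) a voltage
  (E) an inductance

In SI base units:
  (A) [A] / [kg⁻¹·m⁻²·s³·A²] = kg·m²·s⁻³·A⁻¹
  (B) V = J·C⁻¹ = kg·m²·s⁻³·A⁻¹
  (C) W·A⁻¹ = J·s⁻¹·A⁻¹ = kg·m²·s⁻³·A⁻¹
  (D) [voltage] = kg·m²·s⁻³·A⁻¹
  (E) [inductance] = kg·m²·s⁻²·A⁻²
All reduce to kg·m²·s⁻³·A⁻¹ except (E), which is kg·m²·s⁻²·A⁻².

(E)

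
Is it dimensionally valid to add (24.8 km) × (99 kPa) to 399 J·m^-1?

No

Expand each in SI base units:
  (24.8 km) × (99 kPa):  [m] · [kg·m⁻¹·s⁻²] = kg·s⁻²
  399 J·m^-1:  J·m⁻¹ = N·m·m⁻¹ = kg·m·s⁻²
kg·s⁻² ≠ kg·m·s⁻², so they cannot be added.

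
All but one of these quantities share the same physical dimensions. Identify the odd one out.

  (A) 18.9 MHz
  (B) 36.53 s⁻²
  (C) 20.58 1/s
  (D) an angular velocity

(B)

Dimensions:
  (A) Hz = s⁻¹
  (B) s⁻²
  (C) s⁻¹
  (D) [angular velocity] = s⁻¹
All reduce to s⁻¹ except (B), which is s⁻².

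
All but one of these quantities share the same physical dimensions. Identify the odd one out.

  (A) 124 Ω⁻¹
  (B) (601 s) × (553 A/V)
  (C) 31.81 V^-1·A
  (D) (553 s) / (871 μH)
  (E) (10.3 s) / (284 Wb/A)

(B)

In SI base units:
  (A) Ω⁻¹ = (V·A⁻¹)⁻¹ = kg⁻¹·m⁻²·s³·A²
  (B) [s] · [kg⁻¹·m⁻²·s³·A²] = kg⁻¹·m⁻²·s⁴·A²
  (C) A·V⁻¹ = A·(J·C⁻¹)⁻¹ = kg⁻¹·m⁻²·s³·A²
  (D) [s] / [kg·m²·s⁻²·A⁻²] = kg⁻¹·m⁻²·s³·A²
  (E) [s] / [kg·m²·s⁻²·A⁻²] = kg⁻¹·m⁻²·s³·A²
All reduce to kg⁻¹·m⁻²·s³·A² except (B), which is kg⁻¹·m⁻²·s⁴·A².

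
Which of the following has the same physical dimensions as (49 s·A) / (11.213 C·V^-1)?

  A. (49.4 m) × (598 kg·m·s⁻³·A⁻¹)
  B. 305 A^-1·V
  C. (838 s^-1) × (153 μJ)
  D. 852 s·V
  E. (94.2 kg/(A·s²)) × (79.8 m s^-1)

Reference: [s·A] / [kg⁻¹·m⁻²·s⁴·A²] = kg·m²·s⁻³·A⁻¹.
Each option:
  A. [m] · [kg·m·s⁻³·A⁻¹] = kg·m²·s⁻³·A⁻¹  ← same
  B. V·A⁻¹ = J·C⁻¹·A⁻¹ = kg·m²·s⁻³·A⁻²
  C. [s⁻¹] · [kg·m²·s⁻²] = kg·m²·s⁻³
  D. V·s = J·C⁻¹·s = kg·m²·s⁻²·A⁻¹
  E. [kg·s⁻²·A⁻¹] · [m·s⁻¹] = kg·m·s⁻³·A⁻¹
Only A. matches kg·m²·s⁻³·A⁻¹.

A.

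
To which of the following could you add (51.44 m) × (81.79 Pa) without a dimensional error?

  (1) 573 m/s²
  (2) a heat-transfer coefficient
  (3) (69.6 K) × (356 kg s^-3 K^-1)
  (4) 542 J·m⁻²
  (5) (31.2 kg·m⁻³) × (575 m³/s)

(4)

Reference: [m] · [kg·m⁻¹·s⁻²] = kg·s⁻².
Each option:
  (1) m·s⁻²
  (2) [heat-transfer coefficient] = kg·s⁻³·K⁻¹
  (3) [K] · [kg·s⁻³·K⁻¹] = kg·s⁻³
  (4) J·m⁻² = N·m·m⁻² = kg·s⁻²  ← same
  (5) [kg·m⁻³] · [m³·s⁻¹] = kg·s⁻¹
Only (4) matches kg·s⁻².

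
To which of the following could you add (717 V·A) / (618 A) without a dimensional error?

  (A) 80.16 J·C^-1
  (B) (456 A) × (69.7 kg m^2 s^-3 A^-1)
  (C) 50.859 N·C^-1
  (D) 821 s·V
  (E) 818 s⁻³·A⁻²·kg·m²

(A)

Reference: [kg·m²·s⁻³] / [A] = kg·m²·s⁻³·A⁻¹.
Each option:
  (A) J·C⁻¹ = N·m·(s·A)⁻¹ = kg·m²·s⁻³·A⁻¹  ← same
  (B) [A] · [kg·m²·s⁻³·A⁻¹] = kg·m²·s⁻³
  (C) N·C⁻¹ = kg·m·s⁻²·(s·A)⁻¹ = kg·m·s⁻³·A⁻¹
  (D) V·s = J·C⁻¹·s = kg·m²·s⁻²·A⁻¹
  (E) kg·m²·s⁻³·A⁻²
Only (A) matches kg·m²·s⁻³·A⁻¹.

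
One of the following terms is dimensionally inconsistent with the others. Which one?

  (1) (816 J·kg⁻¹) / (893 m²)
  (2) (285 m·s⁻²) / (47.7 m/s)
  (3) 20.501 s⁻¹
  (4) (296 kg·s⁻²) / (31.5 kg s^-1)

(1)

Work out the base dimensions of each:
  (1) [m²·s⁻²] / [m²] = s⁻²
  (2) [m·s⁻²] / [m·s⁻¹] = s⁻¹
  (3) s⁻¹
  (4) [kg·s⁻²] / [kg·s⁻¹] = s⁻¹
All reduce to s⁻¹ except (1), which is s⁻².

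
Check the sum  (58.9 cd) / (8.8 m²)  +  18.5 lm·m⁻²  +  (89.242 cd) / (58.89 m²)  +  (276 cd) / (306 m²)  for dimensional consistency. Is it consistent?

In SI base units:
  (58.9 cd) / (8.8 m²):  [cd] / [m²] = m⁻²·cd
  18.5 lm·m⁻²:  lm·m⁻² = cd·m⁻² = m⁻²·cd
  (89.242 cd) / (58.89 m²):  [cd] / [m²] = m⁻²·cd
  (276 cd) / (306 m²):  [cd] / [m²] = m⁻²·cd
Every term reduces to m⁻²·cd.

Yes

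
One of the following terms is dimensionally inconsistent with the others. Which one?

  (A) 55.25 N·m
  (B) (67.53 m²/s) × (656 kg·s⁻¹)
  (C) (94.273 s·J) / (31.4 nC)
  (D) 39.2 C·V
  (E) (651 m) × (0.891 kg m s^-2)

In SI base units:
  (A) N·m = kg·m·s⁻²·m = kg·m²·s⁻²
  (B) [m²·s⁻¹] · [kg·s⁻¹] = kg·m²·s⁻²
  (C) [kg·m²·s⁻¹] / [s·A] = kg·m²·s⁻²·A⁻¹
  (D) C·V = s·A·J·C⁻¹ = kg·m²·s⁻²
  (E) [m] · [kg·m·s⁻²] = kg·m²·s⁻²
All reduce to kg·m²·s⁻² except (C), which is kg·m²·s⁻²·A⁻¹.

(C)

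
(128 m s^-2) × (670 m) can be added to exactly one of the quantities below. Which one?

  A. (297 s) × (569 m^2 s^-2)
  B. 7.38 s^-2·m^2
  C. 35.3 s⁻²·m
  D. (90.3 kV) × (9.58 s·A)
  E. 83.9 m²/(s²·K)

Reference: [m·s⁻²] · [m] = m²·s⁻².
Each option:
  A. [s] · [m²·s⁻²] = m²·s⁻¹
  B. m²·s⁻²  ← same
  C. m·s⁻²
  D. [kg·m²·s⁻³·A⁻¹] · [s·A] = kg·m²·s⁻²
  E. m²·s⁻²·K⁻¹
Only B. matches m²·s⁻².

B.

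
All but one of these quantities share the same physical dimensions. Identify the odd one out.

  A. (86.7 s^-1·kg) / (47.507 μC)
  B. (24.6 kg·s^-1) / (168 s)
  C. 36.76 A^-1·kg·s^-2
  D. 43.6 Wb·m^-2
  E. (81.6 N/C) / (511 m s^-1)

B.

Dimensions:
  A. [kg·s⁻¹] / [s·A] = kg·s⁻²·A⁻¹
  B. [kg·s⁻¹] / [s] = kg·s⁻²
  C. kg·s⁻²·A⁻¹
  D. Wb·m⁻² = V·s·m⁻² = kg·s⁻²·A⁻¹
  E. [kg·m·s⁻³·A⁻¹] / [m·s⁻¹] = kg·s⁻²·A⁻¹
All reduce to kg·s⁻²·A⁻¹ except B., which is kg·s⁻².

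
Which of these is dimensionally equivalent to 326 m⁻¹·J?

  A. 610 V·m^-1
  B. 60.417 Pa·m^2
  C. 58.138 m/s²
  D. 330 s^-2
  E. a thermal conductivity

B.

Reference: J·m⁻¹ = N·m·m⁻¹ = kg·m·s⁻².
Each option:
  A. V·m⁻¹ = J·C⁻¹·m⁻¹ = kg·m·s⁻³·A⁻¹
  B. Pa·m² = N·m⁻²·m² = kg·m·s⁻²  ← same
  C. m·s⁻²
  D. s⁻²
  E. [thermal conductivity] = kg·m·s⁻³·K⁻¹
Only B. matches kg·m·s⁻².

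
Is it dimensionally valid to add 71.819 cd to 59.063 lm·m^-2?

Reduce each to base SI dimensions:
  71.819 cd:  cd
  59.063 lm·m^-2:  lm·m⁻² = cd·m⁻² = m⁻²·cd
cd ≠ m⁻²·cd, so they cannot be added.

No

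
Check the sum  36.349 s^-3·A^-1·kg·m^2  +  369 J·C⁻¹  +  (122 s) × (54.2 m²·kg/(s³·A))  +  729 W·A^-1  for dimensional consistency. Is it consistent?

Dimensions:
  36.349 s^-3·A^-1·kg·m^2:  kg·m²·s⁻³·A⁻¹
  369 J·C⁻¹:  J·C⁻¹ = N·m·(s·A)⁻¹ = kg·m²·s⁻³·A⁻¹
  (122 s) × (54.2 m²·kg/(s³·A)):  [s] · [kg·m²·s⁻³·A⁻¹] = kg·m²·s⁻²·A⁻¹
  729 W·A^-1:  W·A⁻¹ = J·s⁻¹·A⁻¹ = kg·m²·s⁻³·A⁻¹
The terms do not share a single dimension (kg·m²·s⁻²·A⁻¹ vs kg·m²·s⁻³·A⁻¹).

No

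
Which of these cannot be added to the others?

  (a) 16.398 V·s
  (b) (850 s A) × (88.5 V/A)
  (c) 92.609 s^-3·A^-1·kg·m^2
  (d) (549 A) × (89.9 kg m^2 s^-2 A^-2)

(c)

In SI base units:
  (a) V·s = J·C⁻¹·s = kg·m²·s⁻²·A⁻¹
  (b) [s·A] · [kg·m²·s⁻³·A⁻²] = kg·m²·s⁻²·A⁻¹
  (c) kg·m²·s⁻³·A⁻¹
  (d) [A] · [kg·m²·s⁻²·A⁻²] = kg·m²·s⁻²·A⁻¹
All reduce to kg·m²·s⁻²·A⁻¹ except (c), which is kg·m²·s⁻³·A⁻¹.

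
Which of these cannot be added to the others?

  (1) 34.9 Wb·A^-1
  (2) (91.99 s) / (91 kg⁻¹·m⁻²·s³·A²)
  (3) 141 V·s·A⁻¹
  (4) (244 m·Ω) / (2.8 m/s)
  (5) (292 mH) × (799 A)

(5)

In SI base units:
  (1) Wb·A⁻¹ = V·s·A⁻¹ = kg·m²·s⁻²·A⁻²
  (2) [s] / [kg⁻¹·m⁻²·s³·A²] = kg·m²·s⁻²·A⁻²
  (3) V·s·A⁻¹ = J·C⁻¹·s·A⁻¹ = kg·m²·s⁻²·A⁻²
  (4) [kg·m³·s⁻³·A⁻²] / [m·s⁻¹] = kg·m²·s⁻²·A⁻²
  (5) [kg·m²·s⁻²·A⁻²] · [A] = kg·m²·s⁻²·A⁻¹
All reduce to kg·m²·s⁻²·A⁻² except (5), which is kg·m²·s⁻²·A⁻¹.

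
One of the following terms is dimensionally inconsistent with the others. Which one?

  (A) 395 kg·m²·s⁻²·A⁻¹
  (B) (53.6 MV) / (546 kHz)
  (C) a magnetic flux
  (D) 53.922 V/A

In SI base units:
  (A) kg·m²·s⁻²·A⁻¹
  (B) [kg·m²·s⁻³·A⁻¹] / [s⁻¹] = kg·m²·s⁻²·A⁻¹
  (C) [magnetic flux] = kg·m²·s⁻²·A⁻¹
  (D) V·A⁻¹ = J·C⁻¹·A⁻¹ = kg·m²·s⁻³·A⁻²
All reduce to kg·m²·s⁻²·A⁻¹ except (D), which is kg·m²·s⁻³·A⁻².

(D)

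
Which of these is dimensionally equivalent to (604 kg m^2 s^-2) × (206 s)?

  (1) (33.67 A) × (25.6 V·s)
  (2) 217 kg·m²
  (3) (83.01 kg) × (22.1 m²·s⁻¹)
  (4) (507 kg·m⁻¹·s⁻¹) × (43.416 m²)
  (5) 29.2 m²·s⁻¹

Reference: [kg·m²·s⁻²] · [s] = kg·m²·s⁻¹.
Each option:
  (1) [A] · [kg·m²·s⁻²·A⁻¹] = kg·m²·s⁻²
  (2) kg·m²
  (3) [kg] · [m²·s⁻¹] = kg·m²·s⁻¹  ← same
  (4) [kg·m⁻¹·s⁻¹] · [m²] = kg·m·s⁻¹
  (5) m²·s⁻¹
Only (3) matches kg·m²·s⁻¹.

(3)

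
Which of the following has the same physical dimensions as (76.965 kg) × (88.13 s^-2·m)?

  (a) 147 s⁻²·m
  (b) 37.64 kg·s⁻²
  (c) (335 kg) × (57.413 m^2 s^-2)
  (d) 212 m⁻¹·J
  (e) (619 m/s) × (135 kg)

(d)

Reference: [kg] · [m·s⁻²] = kg·m·s⁻².
Each option:
  (a) m·s⁻²
  (b) kg·s⁻²
  (c) [kg] · [m²·s⁻²] = kg·m²·s⁻²
  (d) J·m⁻¹ = N·m·m⁻¹ = kg·m·s⁻²  ← same
  (e) [m·s⁻¹] · [kg] = kg·m·s⁻¹
Only (d) matches kg·m·s⁻².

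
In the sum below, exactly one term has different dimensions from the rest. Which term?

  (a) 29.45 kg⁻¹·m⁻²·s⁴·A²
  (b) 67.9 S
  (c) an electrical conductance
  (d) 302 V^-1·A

Dimensions:
  (a) kg⁻¹·m⁻²·s⁴·A²
  (b) S = Ω⁻¹ = kg⁻¹·m⁻²·s³·A²
  (c) [electrical conductance] = kg⁻¹·m⁻²·s³·A²
  (d) A·V⁻¹ = A·(J·C⁻¹)⁻¹ = kg⁻¹·m⁻²·s³·A²
All reduce to kg⁻¹·m⁻²·s³·A² except (a), which is kg⁻¹·m⁻²·s⁴·A².

(a)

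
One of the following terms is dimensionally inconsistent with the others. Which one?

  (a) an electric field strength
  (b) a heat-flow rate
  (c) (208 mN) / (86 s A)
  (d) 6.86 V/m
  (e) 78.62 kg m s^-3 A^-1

Work out the base dimensions of each:
  (a) [electric field strength] = kg·m·s⁻³·A⁻¹
  (b) [heat-flow rate] = kg·m²·s⁻³
  (c) [kg·m·s⁻²] / [s·A] = kg·m·s⁻³·A⁻¹
  (d) V·m⁻¹ = J·C⁻¹·m⁻¹ = kg·m·s⁻³·A⁻¹
  (e) kg·m·s⁻³·A⁻¹
All reduce to kg·m·s⁻³·A⁻¹ except (b), which is kg·m²·s⁻³.

(b)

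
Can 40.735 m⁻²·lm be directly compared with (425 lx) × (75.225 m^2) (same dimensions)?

No

Expand each in SI base units:
  40.735 m⁻²·lm:  lm·m⁻² = cd·m⁻² = m⁻²·cd
  (425 lx) × (75.225 m^2):  [m⁻²·cd] · [m²] = cd
m⁻²·cd ≠ cd, so they cannot be added.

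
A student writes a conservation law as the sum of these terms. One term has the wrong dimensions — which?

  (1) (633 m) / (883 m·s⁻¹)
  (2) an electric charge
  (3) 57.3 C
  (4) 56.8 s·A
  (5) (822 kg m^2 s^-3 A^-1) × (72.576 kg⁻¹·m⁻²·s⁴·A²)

(1)

Work out the base dimensions of each:
  (1) [m] / [m·s⁻¹] = s
  (2) [electric charge] = s·A
  (3) C = s·A
  (4) A·s = s·A
  (5) [kg·m²·s⁻³·A⁻¹] · [kg⁻¹·m⁻²·s⁴·A²] = s·A
All reduce to s·A except (1), which is s.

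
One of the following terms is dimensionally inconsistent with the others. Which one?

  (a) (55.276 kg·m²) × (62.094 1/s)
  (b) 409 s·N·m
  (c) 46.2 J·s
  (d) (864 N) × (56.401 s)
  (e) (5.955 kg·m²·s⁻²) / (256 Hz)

(d)

Reduce each to base SI dimensions:
  (a) [kg·m²] · [s⁻¹] = kg·m²·s⁻¹
  (b) N·m·s = kg·m·s⁻²·m·s = kg·m²·s⁻¹
  (c) J·s = N·m·s = kg·m²·s⁻¹
  (d) [kg·m·s⁻²] · [s] = kg·m·s⁻¹
  (e) [kg·m²·s⁻²] / [s⁻¹] = kg·m²·s⁻¹
All reduce to kg·m²·s⁻¹ except (d), which is kg·m·s⁻¹.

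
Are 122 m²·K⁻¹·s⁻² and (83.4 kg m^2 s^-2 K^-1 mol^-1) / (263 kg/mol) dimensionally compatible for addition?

Yes

Reduce each to base SI dimensions:
  122 m²·K⁻¹·s⁻²:  m²·s⁻²·K⁻¹
  (83.4 kg m^2 s^-2 K^-1 mol^-1) / (263 kg/mol):  [kg·m²·s⁻²·K⁻¹·mol⁻¹] / [kg·mol⁻¹] = m²·s⁻²·K⁻¹
Both are m²·s⁻²·K⁻¹, so they have the same dimensions and can be added.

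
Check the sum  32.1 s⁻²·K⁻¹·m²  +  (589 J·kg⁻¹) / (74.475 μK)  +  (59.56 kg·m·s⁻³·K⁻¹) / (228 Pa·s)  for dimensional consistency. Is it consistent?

Reduce each to base SI dimensions:
  32.1 s⁻²·K⁻¹·m²:  m²·s⁻²·K⁻¹
  (589 J·kg⁻¹) / (74.475 μK):  [m²·s⁻²] / [K] = m²·s⁻²·K⁻¹
  (59.56 kg·m·s⁻³·K⁻¹) / (228 Pa·s):  [kg·m·s⁻³·K⁻¹] / [kg·m⁻¹·s⁻¹] = m²·s⁻²·K⁻¹
Every term reduces to m²·s⁻²·K⁻¹.

Yes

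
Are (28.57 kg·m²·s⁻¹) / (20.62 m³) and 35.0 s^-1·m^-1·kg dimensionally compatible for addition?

Dimensions:
  (28.57 kg·m²·s⁻¹) / (20.62 m³):  [kg·m²·s⁻¹] / [m³] = kg·m⁻¹·s⁻¹
  35.0 s^-1·m^-1·kg:  kg·m⁻¹·s⁻¹
Both are kg·m⁻¹·s⁻¹, so they have the same dimensions and can be added.

Yes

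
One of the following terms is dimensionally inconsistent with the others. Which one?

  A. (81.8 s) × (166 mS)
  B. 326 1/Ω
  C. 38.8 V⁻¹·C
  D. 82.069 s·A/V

B.

In SI base units:
  A. [s] · [kg⁻¹·m⁻²·s³·A²] = kg⁻¹·m⁻²·s⁴·A²
  B. Ω⁻¹ = (V·A⁻¹)⁻¹ = kg⁻¹·m⁻²·s³·A²
  C. C·V⁻¹ = s·A·(J·C⁻¹)⁻¹ = kg⁻¹·m⁻²·s⁴·A²
  D. A·s·V⁻¹ = A·s·(J·C⁻¹)⁻¹ = kg⁻¹·m⁻²·s⁴·A²
All reduce to kg⁻¹·m⁻²·s⁴·A² except B., which is kg⁻¹·m⁻²·s³·A².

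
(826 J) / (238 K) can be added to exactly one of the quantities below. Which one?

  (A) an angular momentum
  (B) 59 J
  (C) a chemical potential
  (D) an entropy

(D)

Reference: [kg·m²·s⁻²] / [K] = kg·m²·s⁻²·K⁻¹.
Each option:
  (A) [angular momentum] = kg·m²·s⁻¹
  (B) J = N·m = kg·m²·s⁻²
  (C) [chemical potential] = kg·m²·s⁻²·mol⁻¹
  (D) [entropy] = kg·m²·s⁻²·K⁻¹  ← same
Only (D) matches kg·m²·s⁻²·K⁻¹.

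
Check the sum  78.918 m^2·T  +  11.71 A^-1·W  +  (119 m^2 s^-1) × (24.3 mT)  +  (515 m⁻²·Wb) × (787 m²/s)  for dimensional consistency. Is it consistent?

No

Reduce each to base SI dimensions:
  78.918 m^2·T:  T·m² = Wb·m⁻²·m² = kg·m²·s⁻²·A⁻¹
  11.71 A^-1·W:  W·A⁻¹ = J·s⁻¹·A⁻¹ = kg·m²·s⁻³·A⁻¹
  (119 m^2 s^-1) × (24.3 mT):  [m²·s⁻¹] · [kg·s⁻²·A⁻¹] = kg·m²·s⁻³·A⁻¹
  (515 m⁻²·Wb) × (787 m²/s):  [kg·s⁻²·A⁻¹] · [m²·s⁻¹] = kg·m²·s⁻³·A⁻¹
The terms do not share a single dimension (kg·m²·s⁻²·A⁻¹ vs kg·m²·s⁻³·A⁻¹).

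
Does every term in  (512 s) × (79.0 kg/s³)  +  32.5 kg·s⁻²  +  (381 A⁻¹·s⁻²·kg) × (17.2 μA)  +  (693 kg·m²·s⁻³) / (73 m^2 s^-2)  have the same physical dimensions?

Reduce each to base SI dimensions:
  (512 s) × (79.0 kg/s³):  [s] · [kg·s⁻³] = kg·s⁻²
  32.5 kg·s⁻²:  kg·s⁻²
  (381 A⁻¹·s⁻²·kg) × (17.2 μA):  [kg·s⁻²·A⁻¹] · [A] = kg·s⁻²
  (693 kg·m²·s⁻³) / (73 m^2 s^-2):  [kg·m²·s⁻³] / [m²·s⁻²] = kg·s⁻¹
The terms do not share a single dimension (kg·s⁻² vs kg·s⁻¹).

No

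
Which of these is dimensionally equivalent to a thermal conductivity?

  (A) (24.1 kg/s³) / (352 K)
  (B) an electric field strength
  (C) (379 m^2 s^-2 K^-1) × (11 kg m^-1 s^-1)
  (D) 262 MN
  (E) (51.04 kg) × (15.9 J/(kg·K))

Reference: [thermal conductivity] = kg·m·s⁻³·K⁻¹.
Each option:
  (A) [kg·s⁻³] / [K] = kg·s⁻³·K⁻¹
  (B) [electric field strength] = kg·m·s⁻³·A⁻¹
  (C) [m²·s⁻²·K⁻¹] · [kg·m⁻¹·s⁻¹] = kg·m·s⁻³·K⁻¹  ← same
  (D) N = kg·m·s⁻²
  (E) [kg] · [m²·s⁻²·K⁻¹] = kg·m²·s⁻²·K⁻¹
Only (C) matches kg·m·s⁻³·K⁻¹.

(C)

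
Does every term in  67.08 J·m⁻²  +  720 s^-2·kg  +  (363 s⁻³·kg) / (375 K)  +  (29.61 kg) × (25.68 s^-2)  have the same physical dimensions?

Work out the base dimensions of each:
  67.08 J·m⁻²:  J·m⁻² = N·m·m⁻² = kg·s⁻²
  720 s^-2·kg:  kg·s⁻²
  (363 s⁻³·kg) / (375 K):  [kg·s⁻³] / [K] = kg·s⁻³·K⁻¹
  (29.61 kg) × (25.68 s^-2):  [kg] · [s⁻²] = kg·s⁻²
The terms do not share a single dimension (kg·s⁻² vs kg·s⁻³·K⁻¹).

No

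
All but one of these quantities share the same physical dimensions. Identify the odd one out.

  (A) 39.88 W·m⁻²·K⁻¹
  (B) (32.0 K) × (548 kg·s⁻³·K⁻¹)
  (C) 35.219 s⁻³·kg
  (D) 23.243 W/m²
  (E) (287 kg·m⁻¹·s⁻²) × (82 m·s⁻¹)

Work out the base dimensions of each:
  (A) W·m⁻²·K⁻¹ = J·s⁻¹·m⁻²·K⁻¹ = kg·s⁻³·K⁻¹
  (B) [K] · [kg·s⁻³·K⁻¹] = kg·s⁻³
  (C) kg·s⁻³
  (D) W·m⁻² = J·s⁻¹·m⁻² = kg·s⁻³
  (E) [kg·m⁻¹·s⁻²] · [m·s⁻¹] = kg·s⁻³
All reduce to kg·s⁻³ except (A), which is kg·s⁻³·K⁻¹.

(A)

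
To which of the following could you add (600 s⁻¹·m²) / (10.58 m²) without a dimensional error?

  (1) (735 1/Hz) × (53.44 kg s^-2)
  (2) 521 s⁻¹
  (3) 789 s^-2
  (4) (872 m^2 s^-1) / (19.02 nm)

(2)

Reference: [m²·s⁻¹] / [m²] = s⁻¹.
Each option:
  (1) [s] · [kg·s⁻²] = kg·s⁻¹
  (2) s⁻¹  ← same
  (3) s⁻²
  (4) [m²·s⁻¹] / [m] = m·s⁻¹
Only (2) matches s⁻¹.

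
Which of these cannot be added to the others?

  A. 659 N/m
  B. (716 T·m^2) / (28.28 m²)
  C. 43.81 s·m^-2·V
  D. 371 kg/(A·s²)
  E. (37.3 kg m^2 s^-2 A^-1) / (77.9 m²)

A.

Expand each in SI base units:
  A. N·m⁻¹ = kg·m·s⁻²·m⁻¹ = kg·s⁻²
  B. [kg·m²·s⁻²·A⁻¹] / [m²] = kg·s⁻²·A⁻¹
  C. V·s·m⁻² = J·C⁻¹·s·m⁻² = kg·s⁻²·A⁻¹
  D. kg·s⁻²·A⁻¹
  E. [kg·m²·s⁻²·A⁻¹] / [m²] = kg·s⁻²·A⁻¹
All reduce to kg·s⁻²·A⁻¹ except A., which is kg·s⁻².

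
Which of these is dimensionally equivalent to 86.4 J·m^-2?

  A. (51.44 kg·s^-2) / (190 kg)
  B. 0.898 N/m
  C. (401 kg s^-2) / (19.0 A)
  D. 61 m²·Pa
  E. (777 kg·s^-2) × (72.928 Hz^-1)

Reference: J·m⁻² = N·m·m⁻² = kg·s⁻².
Each option:
  A. [kg·s⁻²] / [kg] = s⁻²
  B. N·m⁻¹ = kg·m·s⁻²·m⁻¹ = kg·s⁻²  ← same
  C. [kg·s⁻²] / [A] = kg·s⁻²·A⁻¹
  D. Pa·m² = N·m⁻²·m² = kg·m·s⁻²
  E. [kg·s⁻²] · [s] = kg·s⁻¹
Only B. matches kg·s⁻².

B.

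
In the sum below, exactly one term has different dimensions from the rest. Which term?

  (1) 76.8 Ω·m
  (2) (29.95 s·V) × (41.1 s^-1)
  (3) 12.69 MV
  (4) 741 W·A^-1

(1)

Reduce each to base SI dimensions:
  (1) Ω·m = V·A⁻¹·m = kg·m³·s⁻³·A⁻²
  (2) [kg·m²·s⁻²·A⁻¹] · [s⁻¹] = kg·m²·s⁻³·A⁻¹
  (3) V = J·C⁻¹ = kg·m²·s⁻³·A⁻¹
  (4) W·A⁻¹ = J·s⁻¹·A⁻¹ = kg·m²·s⁻³·A⁻¹
All reduce to kg·m²·s⁻³·A⁻¹ except (1), which is kg·m³·s⁻³·A⁻².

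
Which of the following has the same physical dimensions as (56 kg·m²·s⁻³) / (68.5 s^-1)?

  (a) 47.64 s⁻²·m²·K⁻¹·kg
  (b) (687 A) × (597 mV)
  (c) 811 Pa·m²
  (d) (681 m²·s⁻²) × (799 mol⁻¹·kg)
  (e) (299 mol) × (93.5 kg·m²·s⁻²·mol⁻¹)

(e)

Reference: [kg·m²·s⁻³] / [s⁻¹] = kg·m²·s⁻².
Each option:
  (a) kg·m²·s⁻²·K⁻¹
  (b) [A] · [kg·m²·s⁻³·A⁻¹] = kg·m²·s⁻³
  (c) Pa·m² = N·m⁻²·m² = kg·m·s⁻²
  (d) [m²·s⁻²] · [kg·mol⁻¹] = kg·m²·s⁻²·mol⁻¹
  (e) [mol] · [kg·m²·s⁻²·mol⁻¹] = kg·m²·s⁻²  ← same
Only (e) matches kg·m²·s⁻².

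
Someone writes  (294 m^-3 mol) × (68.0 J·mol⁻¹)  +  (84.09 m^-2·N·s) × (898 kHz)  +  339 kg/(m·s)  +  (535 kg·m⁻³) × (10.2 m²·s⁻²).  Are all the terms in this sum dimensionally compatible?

Work out the base dimensions of each:
  (294 m^-3 mol) × (68.0 J·mol⁻¹):  [m⁻³·mol] · [kg·m²·s⁻²·mol⁻¹] = kg·m⁻¹·s⁻²
  (84.09 m^-2·N·s) × (898 kHz):  [kg·m⁻¹·s⁻¹] · [s⁻¹] = kg·m⁻¹·s⁻²
  339 kg/(m·s):  kg·m⁻¹·s⁻¹
  (535 kg·m⁻³) × (10.2 m²·s⁻²):  [kg·m⁻³] · [m²·s⁻²] = kg·m⁻¹·s⁻²
The terms do not share a single dimension (kg·m⁻¹·s⁻² vs kg·m⁻¹·s⁻¹).

No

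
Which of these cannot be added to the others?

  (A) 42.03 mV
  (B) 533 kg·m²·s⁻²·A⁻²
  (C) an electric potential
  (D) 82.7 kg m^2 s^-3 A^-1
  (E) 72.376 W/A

Work out the base dimensions of each:
  (A) V = J·C⁻¹ = kg·m²·s⁻³·A⁻¹
  (B) kg·m²·s⁻²·A⁻²
  (C) [electric potential] = kg·m²·s⁻³·A⁻¹
  (D) kg·m²·s⁻³·A⁻¹
  (E) W·A⁻¹ = J·s⁻¹·A⁻¹ = kg·m²·s⁻³·A⁻¹
All reduce to kg·m²·s⁻³·A⁻¹ except (B), which is kg·m²·s⁻²·A⁻².

(B)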